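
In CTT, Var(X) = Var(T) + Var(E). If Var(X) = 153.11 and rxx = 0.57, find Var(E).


var_true = rxx * var_obs = 0.57 * 153.11 = 87.2727
var_error = var_obs - var_true
var_error = 153.11 - 87.2727
var_error = 65.8373

65.8373


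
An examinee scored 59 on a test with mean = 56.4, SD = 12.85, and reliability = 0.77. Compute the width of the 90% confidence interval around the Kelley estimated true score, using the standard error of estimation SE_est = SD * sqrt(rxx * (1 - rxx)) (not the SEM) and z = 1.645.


True score estimate = 0.77*59 + 0.23*56.4 = 58.402
SE_est = SD * sqrt(rxx * (1 - rxx)) = 12.85 * sqrt(0.77 * 0.23) = 12.85 * sqrt(0.1771) = 5.407698
CI = T_est +/- z * SE_est, so width = 2 * z * SE_est = 2 * 1.645 * 5.407698
Width = 17.7913

17.7913


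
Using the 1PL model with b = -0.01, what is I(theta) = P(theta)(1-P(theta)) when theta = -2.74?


P = 1/(1+exp(-(-2.74--0.01))) = 0.0612
I = P*(1-P) = 0.0612 * 0.9388
I = 0.0575

0.0575


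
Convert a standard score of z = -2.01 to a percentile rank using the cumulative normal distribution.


CDF(z) = 0.5 * (1 + erf(z/sqrt(2)))
erf(-1.4213) = -0.9556
CDF = 0.0222
Percentile rank = 0.0222 * 100 = 2.22

2.22


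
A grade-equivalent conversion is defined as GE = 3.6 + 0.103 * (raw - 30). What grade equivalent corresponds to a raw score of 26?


raw - median = 26 - 30 = -4
slope * diff = 0.103 * -4 = -0.412
GE = 3.6 + -0.412
GE = 3.188

3.188


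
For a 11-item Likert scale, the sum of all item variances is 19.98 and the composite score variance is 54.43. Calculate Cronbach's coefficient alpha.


alpha = (k/(k-1)) * (1 - sum(si^2)/s_total^2)
= (11/10) * (1 - 19.98/54.43)
alpha = 0.6962

0.6962


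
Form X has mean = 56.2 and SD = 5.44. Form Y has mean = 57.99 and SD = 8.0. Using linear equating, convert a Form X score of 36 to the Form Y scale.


slope = SD_Y / SD_X = 8.0 / 5.44 ~ 1.4706
intercept = mean_Y - slope * mean_X = 57.99 - (8.0 / 5.44) * 56.2 ~ -24.6571
Y = slope * X + intercept. To avoid rounding drift from the rounded slope/intercept, evaluate the equivalent form Y = mean_Y + SD_Y * (X - mean_X) / SD_X at full precision:
Y = 57.99 + 8.0 * (36 - 56.2) / 5.44
Y = 57.99 - 8.0 * 20.2 / 5.44
Y = 57.99 - 161.6 / 5.44
Y = 57.99 - 29.7059
Y = 28.2841

28.2841


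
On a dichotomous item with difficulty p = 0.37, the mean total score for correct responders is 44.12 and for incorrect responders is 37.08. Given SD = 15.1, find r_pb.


q = 1 - p = 0.63
rpb = ((M1 - M0) / SD) * sqrt(p * q)
rpb = ((44.12 - 37.08) / 15.1) * sqrt(0.37 * 0.63)
rpb = 0.2251

0.2251


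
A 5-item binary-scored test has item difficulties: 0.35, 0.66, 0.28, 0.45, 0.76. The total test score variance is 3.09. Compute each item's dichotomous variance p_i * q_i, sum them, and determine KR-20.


For each item, compute p_i * q_i:
  Item 1: 0.35 * 0.65 = 0.2275
  Item 2: 0.66 * 0.34 = 0.2244
  Item 3: 0.28 * 0.72 = 0.2016
  Item 4: 0.45 * 0.55 = 0.2475
  Item 5: 0.76 * 0.24 = 0.1824
Sum(p_i * q_i) = 0.2275 + 0.2244 + 0.2016 + 0.2475 + 0.1824 = 1.0834
KR-20 = (k/(k-1)) * (1 - Sum(p_i*q_i) / Var_total)
= (5/4) * (1 - 1.0834/3.09)
= 1.25 * 0.6494
KR-20 = 0.8117

0.8117


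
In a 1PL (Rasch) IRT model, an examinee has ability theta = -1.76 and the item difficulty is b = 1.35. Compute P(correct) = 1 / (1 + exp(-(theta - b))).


theta - b = -1.76 - 1.35 = -3.11
exp(-(theta - b)) = exp(3.11) = 22.421
P = 1 / (1 + 22.421)
P = 0.0427

0.0427


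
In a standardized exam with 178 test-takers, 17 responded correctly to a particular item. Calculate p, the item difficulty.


Item difficulty p = number correct / total examinees
p = 17 / 178
p = 0.0955

0.0955


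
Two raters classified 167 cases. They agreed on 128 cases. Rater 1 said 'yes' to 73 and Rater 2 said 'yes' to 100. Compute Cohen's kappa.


P_o = 128/167 = 0.766467
P_e = (73*100 + 94*67) / 27889 = 0.487576
kappa = (P_o - P_e) / (1 - P_e)
kappa = (0.766467 - 0.487576) / (1 - 0.487576)
kappa = 0.5443

0.5443


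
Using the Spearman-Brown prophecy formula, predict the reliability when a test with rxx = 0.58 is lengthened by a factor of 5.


r_new = (n * rxx) / (1 + (n-1) * rxx)
r_new = (5 * 0.58) / (1 + 4 * 0.58)
r_new = 2.9 / 3.32
r_new = 0.8735

0.8735


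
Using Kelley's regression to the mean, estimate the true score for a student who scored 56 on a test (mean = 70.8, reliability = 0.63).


T_est = rxx * X + (1 - rxx) * mean
T_est = 0.63 * 56 + 0.37 * 70.8
T_est = 35.28 + 26.196
T_est = 61.476

61.476


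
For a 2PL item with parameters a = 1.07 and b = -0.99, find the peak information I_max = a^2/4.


For 2PL, max info at theta = b = -0.99
I_max = a^2 / 4 = 1.07^2 / 4
= 1.1449 / 4
I_max = 0.2862

0.2862


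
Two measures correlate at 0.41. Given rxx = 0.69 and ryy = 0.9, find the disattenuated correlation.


r_corrected = rxy / sqrt(rxx * ryy)
= 0.41 / sqrt(0.69 * 0.9)
= 0.41 / sqrt(0.621)
= 0.41 / 0.788036
r_corrected = 0.5203

0.5203


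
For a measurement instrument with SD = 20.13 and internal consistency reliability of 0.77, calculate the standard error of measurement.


SEM = SD * sqrt(1 - rxx)
SEM = 20.13 * sqrt(1 - 0.77)
SEM = 20.13 * sqrt(0.23) = 20.13 * 0.479583
SEM = 9.654

9.654


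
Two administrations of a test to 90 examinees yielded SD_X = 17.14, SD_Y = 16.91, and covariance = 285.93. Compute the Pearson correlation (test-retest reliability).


r = cov(X,Y) / (SD_X * SD_Y)
r = 285.93 / (17.14 * 16.91)
r = 285.93 / 289.8374
r = 0.9865

0.9865


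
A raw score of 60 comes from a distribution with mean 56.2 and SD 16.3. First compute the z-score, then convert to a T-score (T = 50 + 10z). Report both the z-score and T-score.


z = (X - mean) / SD = (60 - 56.2) / 16.3
z = 3.8 / 16.3
z = 0.2331
T-score = T = 50 + 10z
Carry z at full precision (z = 3.8 / 16.3) into the conversion:
T-score = 50 + 10 * (3.8 / 16.3) = 50 + 38 / 16.3
T-score = 50 + 2.3313
T-score = 52.3313

52.3313


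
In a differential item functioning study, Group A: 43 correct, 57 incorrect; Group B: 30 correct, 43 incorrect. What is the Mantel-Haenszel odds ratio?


Odds_A = 43/57 = 0.7544
Odds_B = 30/43 = 0.6977
OR = Odds_A / Odds_B = 0.7544 / 0.6977
Exactly, OR = (43 * 43) / (57 * 30) = 1849 / 1710
OR = 1.0813

1.0813


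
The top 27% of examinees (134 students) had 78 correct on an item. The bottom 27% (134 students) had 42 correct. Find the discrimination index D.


p_upper = 78/134 = 0.5821
p_lower = 42/134 = 0.3134
D = 0.5821 - 0.3134 = 0.2687

0.2687


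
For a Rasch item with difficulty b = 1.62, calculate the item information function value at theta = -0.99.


P = 1/(1+exp(-(-0.99-1.62))) = 0.0685
I = P*(1-P) = 0.0685 * 0.9315
I = 0.0638

0.0638


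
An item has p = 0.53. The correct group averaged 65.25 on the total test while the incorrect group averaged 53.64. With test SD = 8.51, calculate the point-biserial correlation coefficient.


q = 1 - p = 0.47
rpb = ((M1 - M0) / SD) * sqrt(p * q)
rpb = ((65.25 - 53.64) / 8.51) * sqrt(0.53 * 0.47)
rpb = 0.6809

0.6809


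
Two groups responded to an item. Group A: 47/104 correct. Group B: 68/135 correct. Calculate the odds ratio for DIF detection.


Odds_A = 47/57 = 0.8246
Odds_B = 68/67 = 1.0149
OR = Odds_A / Odds_B = 0.8246 / 1.0149
Exactly, OR = (47 * 67) / (57 * 68) = 3149 / 3876
OR = 0.8124

0.8124


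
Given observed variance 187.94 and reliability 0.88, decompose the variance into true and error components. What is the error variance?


var_true = rxx * var_obs = 0.88 * 187.94 = 165.3872
var_error = var_obs - var_true
var_error = 187.94 - 165.3872
var_error = 22.5528

22.5528


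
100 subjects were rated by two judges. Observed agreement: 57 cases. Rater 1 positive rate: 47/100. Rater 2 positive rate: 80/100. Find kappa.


P_o = 57/100 = 0.57
P_e = (47*80 + 53*20) / 10000 = 0.482
kappa = (P_o - P_e) / (1 - P_e)
kappa = (0.57 - 0.482) / (1 - 0.482)
kappa = 0.1699

0.1699


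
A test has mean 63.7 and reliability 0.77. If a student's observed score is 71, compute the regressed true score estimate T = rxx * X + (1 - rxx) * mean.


T_est = rxx * X + (1 - rxx) * mean
T_est = 0.77 * 71 + 0.23 * 63.7
T_est = 54.67 + 14.651
T_est = 69.321

69.321


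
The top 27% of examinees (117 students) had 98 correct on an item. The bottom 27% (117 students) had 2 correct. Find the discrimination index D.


p_upper = 98/117 = 0.8376
p_lower = 2/117 = 0.0171
D = 0.8376 - 0.0171 = 0.8205

0.8205


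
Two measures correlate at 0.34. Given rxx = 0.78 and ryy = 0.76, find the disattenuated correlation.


r_corrected = rxy / sqrt(rxx * ryy)
= 0.34 / sqrt(0.78 * 0.76)
= 0.34 / sqrt(0.5928)
= 0.34 / 0.769935
r_corrected = 0.4416

0.4416


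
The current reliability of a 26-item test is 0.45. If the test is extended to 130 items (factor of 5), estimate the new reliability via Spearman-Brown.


r_new = (n * rxx) / (1 + (n-1) * rxx)
r_new = (5 * 0.45) / (1 + 4 * 0.45)
r_new = 2.25 / 2.8
r_new = 0.8036

0.8036


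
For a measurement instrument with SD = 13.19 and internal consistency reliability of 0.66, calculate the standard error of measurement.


SEM = SD * sqrt(1 - rxx)
SEM = 13.19 * sqrt(1 - 0.66)
SEM = 13.19 * sqrt(0.34) = 13.19 * 0.583095
SEM = 7.691

7.691


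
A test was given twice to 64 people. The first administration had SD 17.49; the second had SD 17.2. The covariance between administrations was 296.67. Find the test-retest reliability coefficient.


r = cov(X,Y) / (SD_X * SD_Y)
r = 296.67 / (17.49 * 17.2)
r = 296.67 / 300.828
r = 0.9862

0.9862


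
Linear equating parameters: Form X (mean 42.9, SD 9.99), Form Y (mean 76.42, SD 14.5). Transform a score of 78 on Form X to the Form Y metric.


slope = SD_Y / SD_X = 14.5 / 9.99 ~ 1.4515
intercept = mean_Y - slope * mean_X = 76.42 - (14.5 / 9.99) * 42.9 ~ 14.1527
Y = slope * X + intercept. To avoid rounding drift from the rounded slope/intercept, evaluate the equivalent form Y = mean_Y + SD_Y * (X - mean_X) / SD_X at full precision:
Y = 76.42 + 14.5 * (78 - 42.9) / 9.99
Y = 76.42 + 14.5 * 35.1 / 9.99
Y = 76.42 + 508.95 / 9.99
Y = 76.42 + 50.9459
Y = 127.3659

127.3659


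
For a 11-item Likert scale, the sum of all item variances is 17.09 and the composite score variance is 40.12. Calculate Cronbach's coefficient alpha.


alpha = (k/(k-1)) * (1 - sum(si^2)/s_total^2)
= (11/10) * (1 - 17.09/40.12)
alpha = 0.6314

0.6314


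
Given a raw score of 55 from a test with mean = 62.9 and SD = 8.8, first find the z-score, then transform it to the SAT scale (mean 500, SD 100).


z = (X - mean) / SD = (55 - 62.9) / 8.8
z = -7.9 / 8.8
z = -0.8977
SAT-scale = SAT = 500 + 100z
Carry z at full precision (z = -7.9 / 8.8) into the conversion:
SAT-scale = 500 + 100 * (-7.9 / 8.8) = 500 + -790 / 8.8
SAT-scale = 500 + -89.7727
SAT-scale = 410.2273

410.2273


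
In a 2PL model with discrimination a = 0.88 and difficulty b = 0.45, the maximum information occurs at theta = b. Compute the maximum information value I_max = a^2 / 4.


For 2PL, max info at theta = b = 0.45
I_max = a^2 / 4 = 0.88^2 / 4
= 0.7744 / 4
I_max = 0.1936

0.1936


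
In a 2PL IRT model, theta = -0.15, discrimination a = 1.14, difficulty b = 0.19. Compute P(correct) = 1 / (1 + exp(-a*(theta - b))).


a*(theta - b) = 1.14 * (-0.15 - 0.19) = -0.3876
exp(--0.3876) = 1.4734
P = 1 / (1 + 1.4734)
P = 0.4043

0.4043


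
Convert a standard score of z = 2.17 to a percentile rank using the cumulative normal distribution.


CDF(z) = 0.5 * (1 + erf(z/sqrt(2)))
erf(1.5344) = 0.97
CDF = 0.985
Percentile rank = 0.985 * 100 = 98.5

98.5


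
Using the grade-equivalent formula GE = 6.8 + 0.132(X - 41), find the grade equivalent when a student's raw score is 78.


raw - median = 78 - 41 = 37
slope * diff = 0.132 * 37 = 4.884
GE = 6.8 + 4.884
GE = 11.684

11.684


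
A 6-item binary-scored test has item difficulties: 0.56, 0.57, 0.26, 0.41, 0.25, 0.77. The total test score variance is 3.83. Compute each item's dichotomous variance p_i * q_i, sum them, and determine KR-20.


For each item, compute p_i * q_i:
  Item 1: 0.56 * 0.44 = 0.2464
  Item 2: 0.57 * 0.43 = 0.2451
  Item 3: 0.26 * 0.74 = 0.1924
  Item 4: 0.41 * 0.59 = 0.2419
  Item 5: 0.25 * 0.75 = 0.1875
  Item 6: 0.77 * 0.23 = 0.1771
Sum(p_i * q_i) = 0.2464 + 0.2451 + 0.1924 + 0.2419 + 0.1875 + 0.1771 = 1.2904
KR-20 = (k/(k-1)) * (1 - Sum(p_i*q_i) / Var_total)
= (6/5) * (1 - 1.2904/3.83)
= 1.2 * 0.6631
KR-20 = 0.7957

0.7957


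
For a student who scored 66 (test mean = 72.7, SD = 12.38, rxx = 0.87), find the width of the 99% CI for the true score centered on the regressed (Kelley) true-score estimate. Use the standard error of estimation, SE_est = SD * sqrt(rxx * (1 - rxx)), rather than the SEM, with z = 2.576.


True score estimate = 0.87*66 + 0.13*72.7 = 66.871
SE_est = SD * sqrt(rxx * (1 - rxx)) = 12.38 * sqrt(0.87 * 0.13) = 12.38 * sqrt(0.1131) = 4.163437
CI = T_est +/- z * SE_est, so width = 2 * z * SE_est = 2 * 2.576 * 4.163437
Width = 21.45

21.45


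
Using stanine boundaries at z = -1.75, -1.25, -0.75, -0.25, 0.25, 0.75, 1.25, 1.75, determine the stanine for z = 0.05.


Stanine boundaries: [-1.75, -1.25, -0.75, -0.25, 0.25, 0.75, 1.25, 1.75]
z = 0.05
Check each boundary:
  z >= -1.75 -> could be stanine 2
  z >= -1.25 -> could be stanine 3
  z >= -0.75 -> could be stanine 4
  z >= -0.25 -> could be stanine 5
  z < 0.25
  z < 0.75
  z < 1.25
  z < 1.75
Highest qualifying boundary gives stanine = 5

5


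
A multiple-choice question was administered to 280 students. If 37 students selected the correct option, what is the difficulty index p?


Item difficulty p = number correct / total examinees
p = 37 / 280
p = 0.1321

0.1321


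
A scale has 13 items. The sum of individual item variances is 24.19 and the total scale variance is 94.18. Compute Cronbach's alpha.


alpha = (k/(k-1)) * (1 - sum(si^2)/s_total^2)
= (13/12) * (1 - 24.19/94.18)
alpha = 0.8051

0.8051


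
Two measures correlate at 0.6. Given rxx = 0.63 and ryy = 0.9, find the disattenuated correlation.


r_corrected = rxy / sqrt(rxx * ryy)
= 0.6 / sqrt(0.63 * 0.9)
= 0.6 / sqrt(0.567)
= 0.6 / 0.752994
r_corrected = 0.7968

0.7968


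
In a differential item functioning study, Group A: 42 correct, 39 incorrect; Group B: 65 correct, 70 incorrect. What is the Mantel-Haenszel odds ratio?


Odds_A = 42/39 = 1.0769
Odds_B = 65/70 = 0.9286
OR = Odds_A / Odds_B = 1.0769 / 0.9286
Exactly, OR = (42 * 70) / (39 * 65) = 2940 / 2535
OR = 1.1598

1.1598


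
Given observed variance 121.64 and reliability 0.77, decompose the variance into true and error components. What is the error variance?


var_true = rxx * var_obs = 0.77 * 121.64 = 93.6628
var_error = var_obs - var_true
var_error = 121.64 - 93.6628
var_error = 27.9772

27.9772


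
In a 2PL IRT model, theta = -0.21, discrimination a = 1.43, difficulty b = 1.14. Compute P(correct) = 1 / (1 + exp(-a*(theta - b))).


a*(theta - b) = 1.43 * (-0.21 - 1.14) = -1.9305
exp(--1.9305) = 6.893
P = 1 / (1 + 6.893)
P = 0.1267

0.1267


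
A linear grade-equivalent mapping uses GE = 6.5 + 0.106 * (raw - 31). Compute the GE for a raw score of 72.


raw - median = 72 - 31 = 41
slope * diff = 0.106 * 41 = 4.346
GE = 6.5 + 4.346
GE = 10.846

10.846


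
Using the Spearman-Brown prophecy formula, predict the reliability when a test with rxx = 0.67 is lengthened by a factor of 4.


r_new = (n * rxx) / (1 + (n-1) * rxx)
r_new = (4 * 0.67) / (1 + 3 * 0.67)
r_new = 2.68 / 3.01
r_new = 0.8904

0.8904


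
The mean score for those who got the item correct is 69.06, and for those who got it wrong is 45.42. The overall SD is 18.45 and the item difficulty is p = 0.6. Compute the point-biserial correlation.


q = 1 - p = 0.4
rpb = ((M1 - M0) / SD) * sqrt(p * q)
rpb = ((69.06 - 45.42) / 18.45) * sqrt(0.6 * 0.4)
rpb = 0.6277

0.6277


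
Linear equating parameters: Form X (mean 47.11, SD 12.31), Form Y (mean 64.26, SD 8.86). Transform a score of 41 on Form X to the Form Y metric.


slope = SD_Y / SD_X = 8.86 / 12.31 ~ 0.7197
intercept = mean_Y - slope * mean_X = 64.26 - (8.86 / 12.31) * 47.11 ~ 30.353
Y = slope * X + intercept. To avoid rounding drift from the rounded slope/intercept, evaluate the equivalent form Y = mean_Y + SD_Y * (X - mean_X) / SD_X at full precision:
Y = 64.26 + 8.86 * (41 - 47.11) / 12.31
Y = 64.26 - 8.86 * 6.11 / 12.31
Y = 64.26 - 54.1346 / 12.31
Y = 64.26 - 4.3976
Y = 59.8624

59.8624


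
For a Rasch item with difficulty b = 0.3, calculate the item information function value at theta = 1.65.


P = 1/(1+exp(-(1.65-0.3))) = 0.7941
I = P*(1-P) = 0.7941 * 0.2059
I = 0.1635

0.1635


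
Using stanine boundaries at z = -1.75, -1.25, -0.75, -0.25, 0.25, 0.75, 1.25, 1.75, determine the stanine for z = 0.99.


Stanine boundaries: [-1.75, -1.25, -0.75, -0.25, 0.25, 0.75, 1.25, 1.75]
z = 0.99
Check each boundary:
  z >= -1.75 -> could be stanine 2
  z >= -1.25 -> could be stanine 3
  z >= -0.75 -> could be stanine 4
  z >= -0.25 -> could be stanine 5
  z >= 0.25 -> could be stanine 6
  z >= 0.75 -> could be stanine 7
  z < 1.25
  z < 1.75
Highest qualifying boundary gives stanine = 7

7


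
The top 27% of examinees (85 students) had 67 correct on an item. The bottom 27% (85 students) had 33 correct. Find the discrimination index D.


p_upper = 67/85 = 0.7882
p_lower = 33/85 = 0.3882
D = 0.7882 - 0.3882 = 0.4

0.4


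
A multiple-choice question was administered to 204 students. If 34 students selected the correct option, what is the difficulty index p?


Item difficulty p = number correct / total examinees
p = 34 / 204
p = 0.1667

0.1667


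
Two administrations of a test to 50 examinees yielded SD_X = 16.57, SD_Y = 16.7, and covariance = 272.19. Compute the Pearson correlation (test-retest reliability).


r = cov(X,Y) / (SD_X * SD_Y)
r = 272.19 / (16.57 * 16.7)
r = 272.19 / 276.719
r = 0.9836

0.9836


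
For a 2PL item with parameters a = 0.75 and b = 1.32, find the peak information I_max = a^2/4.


For 2PL, max info at theta = b = 1.32
I_max = a^2 / 4 = 0.75^2 / 4
= 0.5625 / 4
I_max = 0.1406

0.1406


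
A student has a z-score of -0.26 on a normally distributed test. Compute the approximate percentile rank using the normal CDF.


CDF(z) = 0.5 * (1 + erf(z/sqrt(2)))
erf(-0.1838) = -0.2051
CDF = 0.3974
Percentile rank = 0.3974 * 100 = 39.74

39.74


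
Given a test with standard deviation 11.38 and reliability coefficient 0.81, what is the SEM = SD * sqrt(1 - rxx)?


SEM = SD * sqrt(1 - rxx)
SEM = 11.38 * sqrt(1 - 0.81)
SEM = 11.38 * sqrt(0.19) = 11.38 * 0.43589
SEM = 4.9604

4.9604


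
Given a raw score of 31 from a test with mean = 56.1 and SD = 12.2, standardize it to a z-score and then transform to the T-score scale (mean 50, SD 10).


z = (X - mean) / SD = (31 - 56.1) / 12.2
z = -25.1 / 12.2
z = -2.0574
T-score = T = 50 + 10z
Carry z at full precision (z = -25.1 / 12.2) into the conversion:
T-score = 50 + 10 * (-25.1 / 12.2) = 50 + -251 / 12.2
T-score = 50 + -20.5738
T-score = 29.4262

29.4262


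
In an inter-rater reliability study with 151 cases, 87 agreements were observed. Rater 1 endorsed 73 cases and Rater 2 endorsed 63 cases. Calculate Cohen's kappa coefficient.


P_o = 87/151 = 0.576159
P_e = (73*63 + 78*88) / 22801 = 0.502741
kappa = (P_o - P_e) / (1 - P_e)
kappa = (0.576159 - 0.502741) / (1 - 0.502741)
kappa = 0.1476

0.1476


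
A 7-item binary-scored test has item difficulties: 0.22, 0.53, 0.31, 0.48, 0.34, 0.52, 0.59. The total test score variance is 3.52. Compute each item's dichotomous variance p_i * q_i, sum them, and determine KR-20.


For each item, compute p_i * q_i:
  Item 1: 0.22 * 0.78 = 0.1716
  Item 2: 0.53 * 0.47 = 0.2491
  Item 3: 0.31 * 0.69 = 0.2139
  Item 4: 0.48 * 0.52 = 0.2496
  Item 5: 0.34 * 0.66 = 0.2244
  Item 6: 0.52 * 0.48 = 0.2496
  Item 7: 0.59 * 0.41 = 0.2419
Sum(p_i * q_i) = 0.1716 + 0.2491 + 0.2139 + 0.2496 + 0.2244 + 0.2496 + 0.2419 = 1.6001
KR-20 = (k/(k-1)) * (1 - Sum(p_i*q_i) / Var_total)
= (7/6) * (1 - 1.6001/3.52)
= 1.1667 * 0.5454
KR-20 = 0.6363

0.6363


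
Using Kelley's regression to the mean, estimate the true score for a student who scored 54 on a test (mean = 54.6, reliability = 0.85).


T_est = rxx * X + (1 - rxx) * mean
T_est = 0.85 * 54 + 0.15 * 54.6
T_est = 45.9 + 8.19
T_est = 54.09

54.09


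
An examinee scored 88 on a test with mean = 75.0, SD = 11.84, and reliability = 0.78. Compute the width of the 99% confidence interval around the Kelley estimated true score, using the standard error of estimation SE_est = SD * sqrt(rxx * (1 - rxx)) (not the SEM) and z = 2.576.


True score estimate = 0.78*88 + 0.22*75.0 = 85.14
SE_est = SD * sqrt(rxx * (1 - rxx)) = 11.84 * sqrt(0.78 * 0.22) = 11.84 * sqrt(0.1716) = 4.904676
CI = T_est +/- z * SE_est, so width = 2 * z * SE_est = 2 * 2.576 * 4.904676
Width = 25.2689

25.2689


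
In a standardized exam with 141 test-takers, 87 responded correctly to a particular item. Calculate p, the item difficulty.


Item difficulty p = number correct / total examinees
p = 87 / 141
p = 0.617

0.617


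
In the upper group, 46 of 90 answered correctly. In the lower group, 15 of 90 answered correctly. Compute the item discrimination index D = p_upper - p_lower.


p_upper = 46/90 = 0.5111
p_lower = 15/90 = 0.1667
D = 0.5111 - 0.1667 = 0.3444

0.3444


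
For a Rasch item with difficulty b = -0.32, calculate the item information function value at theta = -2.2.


P = 1/(1+exp(-(-2.2--0.32))) = 0.1324
I = P*(1-P) = 0.1324 * 0.8676
I = 0.1149

0.1149


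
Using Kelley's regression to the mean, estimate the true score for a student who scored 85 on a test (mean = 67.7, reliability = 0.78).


T_est = rxx * X + (1 - rxx) * mean
T_est = 0.78 * 85 + 0.22 * 67.7
T_est = 66.3 + 14.894
T_est = 81.194

81.194


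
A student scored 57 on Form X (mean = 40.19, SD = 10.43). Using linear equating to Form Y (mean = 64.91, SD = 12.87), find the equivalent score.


slope = SD_Y / SD_X = 12.87 / 10.43 ~ 1.2339
intercept = mean_Y - slope * mean_X = 64.91 - (12.87 / 10.43) * 40.19 ~ 15.3179
Y = slope * X + intercept. To avoid rounding drift from the rounded slope/intercept, evaluate the equivalent form Y = mean_Y + SD_Y * (X - mean_X) / SD_X at full precision:
Y = 64.91 + 12.87 * (57 - 40.19) / 10.43
Y = 64.91 + 12.87 * 16.81 / 10.43
Y = 64.91 + 216.3447 / 10.43
Y = 64.91 + 20.7425
Y = 85.6525

85.6525


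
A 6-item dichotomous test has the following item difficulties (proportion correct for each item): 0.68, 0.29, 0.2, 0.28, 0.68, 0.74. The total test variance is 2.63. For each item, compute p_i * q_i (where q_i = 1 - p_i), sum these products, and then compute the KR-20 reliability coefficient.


For each item, compute p_i * q_i:
  Item 1: 0.68 * 0.32 = 0.2176
  Item 2: 0.29 * 0.71 = 0.2059
  Item 3: 0.2 * 0.8 = 0.16
  Item 4: 0.28 * 0.72 = 0.2016
  Item 5: 0.68 * 0.32 = 0.2176
  Item 6: 0.74 * 0.26 = 0.1924
Sum(p_i * q_i) = 0.2176 + 0.2059 + 0.16 + 0.2016 + 0.2176 + 0.1924 = 1.1951
KR-20 = (k/(k-1)) * (1 - Sum(p_i*q_i) / Var_total)
= (6/5) * (1 - 1.1951/2.63)
= 1.2 * 0.5456
KR-20 = 0.6547

0.6547


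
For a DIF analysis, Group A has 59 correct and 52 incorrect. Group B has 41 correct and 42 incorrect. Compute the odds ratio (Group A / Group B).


Odds_A = 59/52 = 1.1346
Odds_B = 41/42 = 0.9762
OR = Odds_A / Odds_B = 1.1346 / 0.9762
Exactly, OR = (59 * 42) / (52 * 41) = 2478 / 2132
OR = 1.1623

1.1623


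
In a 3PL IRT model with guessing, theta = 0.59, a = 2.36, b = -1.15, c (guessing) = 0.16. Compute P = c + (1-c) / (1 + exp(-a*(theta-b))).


logit = 2.36*(0.59 - -1.15) = 4.1064
P* = 1/(1 + exp(-4.1064)) = 0.9838
P = 0.16 + (1 - 0.16) * 0.9838
P = 0.9864

0.9864


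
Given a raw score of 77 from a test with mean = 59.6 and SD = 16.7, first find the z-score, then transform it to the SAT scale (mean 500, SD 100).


z = (X - mean) / SD = (77 - 59.6) / 16.7
z = 17.4 / 16.7
z = 1.0419
SAT-scale = SAT = 500 + 100z
Carry z at full precision (z = 17.4 / 16.7) into the conversion:
SAT-scale = 500 + 100 * (17.4 / 16.7) = 500 + 1740 / 16.7
SAT-scale = 500 + 104.1916
SAT-scale = 604.1916

604.1916


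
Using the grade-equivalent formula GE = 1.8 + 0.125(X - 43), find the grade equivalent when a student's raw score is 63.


raw - median = 63 - 43 = 20
slope * diff = 0.125 * 20 = 2.5
GE = 1.8 + 2.5
GE = 4.3

4.3


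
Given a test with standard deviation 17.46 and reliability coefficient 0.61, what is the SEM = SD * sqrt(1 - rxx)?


SEM = SD * sqrt(1 - rxx)
SEM = 17.46 * sqrt(1 - 0.61)
SEM = 17.46 * sqrt(0.39) = 17.46 * 0.6245
SEM = 10.9038

10.9038


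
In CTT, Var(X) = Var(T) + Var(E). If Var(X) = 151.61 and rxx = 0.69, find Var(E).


var_true = rxx * var_obs = 0.69 * 151.61 = 104.6109
var_error = var_obs - var_true
var_error = 151.61 - 104.6109
var_error = 46.9991

46.9991


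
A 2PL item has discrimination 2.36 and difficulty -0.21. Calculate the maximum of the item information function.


For 2PL, max info at theta = b = -0.21
I_max = a^2 / 4 = 2.36^2 / 4
= 5.5696 / 4
I_max = 1.3924

1.3924


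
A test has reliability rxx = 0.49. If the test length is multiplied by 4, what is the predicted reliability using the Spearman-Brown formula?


r_new = (n * rxx) / (1 + (n-1) * rxx)
r_new = (4 * 0.49) / (1 + 3 * 0.49)
r_new = 1.96 / 2.47
r_new = 0.7935

0.7935


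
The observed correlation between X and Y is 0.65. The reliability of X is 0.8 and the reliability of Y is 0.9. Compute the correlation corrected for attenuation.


r_corrected = rxy / sqrt(rxx * ryy)
= 0.65 / sqrt(0.8 * 0.9)
= 0.65 / sqrt(0.72)
= 0.65 / 0.848528
r_corrected = 0.766

0.766


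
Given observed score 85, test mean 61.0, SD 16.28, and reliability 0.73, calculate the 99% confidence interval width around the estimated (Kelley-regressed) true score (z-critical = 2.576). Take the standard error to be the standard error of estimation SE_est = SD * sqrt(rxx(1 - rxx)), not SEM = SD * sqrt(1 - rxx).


True score estimate = 0.73*85 + 0.27*61.0 = 78.52
SE_est = SD * sqrt(rxx * (1 - rxx)) = 16.28 * sqrt(0.73 * 0.27) = 16.28 * sqrt(0.1971) = 7.22766
CI = T_est +/- z * SE_est, so width = 2 * z * SE_est = 2 * 2.576 * 7.22766
Width = 37.2369

37.2369


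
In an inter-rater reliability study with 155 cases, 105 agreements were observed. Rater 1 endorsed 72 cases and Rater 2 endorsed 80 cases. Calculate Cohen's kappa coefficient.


P_o = 105/155 = 0.677419
P_e = (72*80 + 83*75) / 24025 = 0.498855
kappa = (P_o - P_e) / (1 - P_e)
kappa = (0.677419 - 0.498855) / (1 - 0.498855)
kappa = 0.3563

0.3563


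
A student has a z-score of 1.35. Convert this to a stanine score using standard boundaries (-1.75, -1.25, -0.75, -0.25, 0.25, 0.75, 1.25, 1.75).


Stanine boundaries: [-1.75, -1.25, -0.75, -0.25, 0.25, 0.75, 1.25, 1.75]
z = 1.35
Check each boundary:
  z >= -1.75 -> could be stanine 2
  z >= -1.25 -> could be stanine 3
  z >= -0.75 -> could be stanine 4
  z >= -0.25 -> could be stanine 5
  z >= 0.25 -> could be stanine 6
  z >= 0.75 -> could be stanine 7
  z >= 1.25 -> could be stanine 8
  z < 1.75
Highest qualifying boundary gives stanine = 8

8


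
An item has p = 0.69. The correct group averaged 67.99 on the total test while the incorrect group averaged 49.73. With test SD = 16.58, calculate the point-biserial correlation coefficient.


q = 1 - p = 0.31
rpb = ((M1 - M0) / SD) * sqrt(p * q)
rpb = ((67.99 - 49.73) / 16.58) * sqrt(0.69 * 0.31)
rpb = 0.5094

0.5094


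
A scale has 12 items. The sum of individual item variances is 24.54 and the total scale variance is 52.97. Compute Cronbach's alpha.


alpha = (k/(k-1)) * (1 - sum(si^2)/s_total^2)
= (12/11) * (1 - 24.54/52.97)
alpha = 0.5855

0.5855


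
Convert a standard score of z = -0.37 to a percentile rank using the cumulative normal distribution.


CDF(z) = 0.5 * (1 + erf(z/sqrt(2)))
erf(-0.2616) = -0.2886
CDF = 0.3557
Percentile rank = 0.3557 * 100 = 35.57

35.57


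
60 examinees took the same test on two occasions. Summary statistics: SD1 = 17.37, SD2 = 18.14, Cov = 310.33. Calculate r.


r = cov(X,Y) / (SD_X * SD_Y)
r = 310.33 / (17.37 * 18.14)
r = 310.33 / 315.0918
r = 0.9849

0.9849


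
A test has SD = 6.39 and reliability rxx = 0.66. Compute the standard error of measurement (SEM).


SEM = SD * sqrt(1 - rxx)
SEM = 6.39 * sqrt(1 - 0.66)
SEM = 6.39 * sqrt(0.34) = 6.39 * 0.583095
SEM = 3.726

3.726


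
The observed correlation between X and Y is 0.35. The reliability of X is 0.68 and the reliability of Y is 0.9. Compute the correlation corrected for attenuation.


r_corrected = rxy / sqrt(rxx * ryy)
= 0.35 / sqrt(0.68 * 0.9)
= 0.35 / sqrt(0.612)
= 0.35 / 0.782304
r_corrected = 0.4474

0.4474


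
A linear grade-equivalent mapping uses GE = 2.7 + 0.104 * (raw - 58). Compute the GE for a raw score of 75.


raw - median = 75 - 58 = 17
slope * diff = 0.104 * 17 = 1.768
GE = 2.7 + 1.768
GE = 4.468

4.468


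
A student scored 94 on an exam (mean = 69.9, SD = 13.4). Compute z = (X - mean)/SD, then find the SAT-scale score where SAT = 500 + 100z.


z = (X - mean) / SD = (94 - 69.9) / 13.4
z = 24.1 / 13.4
z = 1.7985
SAT-scale = SAT = 500 + 100z
Carry z at full precision (z = 24.1 / 13.4) into the conversion:
SAT-scale = 500 + 100 * (24.1 / 13.4) = 500 + 2410 / 13.4
SAT-scale = 500 + 179.8507
SAT-scale = 679.8507

679.8507


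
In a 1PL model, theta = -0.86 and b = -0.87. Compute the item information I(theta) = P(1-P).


P = 1/(1+exp(-(-0.86--0.87))) = 0.5025
I = P*(1-P) = 0.5025 * 0.4975
I = 0.25

0.25


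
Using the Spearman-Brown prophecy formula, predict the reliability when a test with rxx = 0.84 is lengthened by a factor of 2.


r_new = (n * rxx) / (1 + (n-1) * rxx)
r_new = (2 * 0.84) / (1 + 1 * 0.84)
r_new = 1.68 / 1.84
r_new = 0.913

0.913


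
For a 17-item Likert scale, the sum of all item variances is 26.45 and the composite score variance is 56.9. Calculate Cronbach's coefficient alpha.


alpha = (k/(k-1)) * (1 - sum(si^2)/s_total^2)
= (17/16) * (1 - 26.45/56.9)
alpha = 0.5686

0.5686


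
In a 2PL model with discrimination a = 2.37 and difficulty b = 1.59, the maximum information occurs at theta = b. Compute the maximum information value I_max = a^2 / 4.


For 2PL, max info at theta = b = 1.59
I_max = a^2 / 4 = 2.37^2 / 4
= 5.6169 / 4
I_max = 1.4042

1.4042


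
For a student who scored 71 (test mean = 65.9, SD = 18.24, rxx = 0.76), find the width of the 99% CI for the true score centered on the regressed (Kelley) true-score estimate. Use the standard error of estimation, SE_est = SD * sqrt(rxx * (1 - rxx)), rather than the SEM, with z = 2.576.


True score estimate = 0.76*71 + 0.24*65.9 = 69.776
SE_est = SD * sqrt(rxx * (1 - rxx)) = 18.24 * sqrt(0.76 * 0.24) = 18.24 * sqrt(0.1824) = 7.789996
CI = T_est +/- z * SE_est, so width = 2 * z * SE_est = 2 * 2.576 * 7.789996
Width = 40.1341

40.1341


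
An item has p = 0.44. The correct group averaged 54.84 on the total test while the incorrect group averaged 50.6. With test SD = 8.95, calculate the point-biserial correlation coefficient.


q = 1 - p = 0.56
rpb = ((M1 - M0) / SD) * sqrt(p * q)
rpb = ((54.84 - 50.6) / 8.95) * sqrt(0.44 * 0.56)
rpb = 0.2352

0.2352


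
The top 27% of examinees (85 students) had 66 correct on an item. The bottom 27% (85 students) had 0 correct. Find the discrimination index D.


p_upper = 66/85 = 0.7765
p_lower = 0/85 = 0.0
D = 0.7765 - 0.0 = 0.7765

0.7765


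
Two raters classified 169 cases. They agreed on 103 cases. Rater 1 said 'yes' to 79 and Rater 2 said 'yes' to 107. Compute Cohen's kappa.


P_o = 103/169 = 0.609467
P_e = (79*107 + 90*62) / 28561 = 0.491334
kappa = (P_o - P_e) / (1 - P_e)
kappa = (0.609467 - 0.491334) / (1 - 0.491334)
kappa = 0.2322

0.2322


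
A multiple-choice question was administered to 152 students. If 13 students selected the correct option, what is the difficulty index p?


Item difficulty p = number correct / total examinees
p = 13 / 152
p = 0.0855

0.0855


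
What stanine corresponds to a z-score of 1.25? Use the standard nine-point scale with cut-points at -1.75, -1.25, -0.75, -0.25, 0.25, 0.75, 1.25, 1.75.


Stanine boundaries: [-1.75, -1.25, -0.75, -0.25, 0.25, 0.75, 1.25, 1.75]
z = 1.25
Check each boundary:
  z >= -1.75 -> could be stanine 2
  z >= -1.25 -> could be stanine 3
  z >= -0.75 -> could be stanine 4
  z >= -0.25 -> could be stanine 5
  z >= 0.25 -> could be stanine 6
  z >= 0.75 -> could be stanine 7
  z >= 1.25 -> could be stanine 8
  z < 1.75
Highest qualifying boundary gives stanine = 8

8


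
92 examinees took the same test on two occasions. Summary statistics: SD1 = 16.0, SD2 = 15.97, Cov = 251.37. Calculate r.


r = cov(X,Y) / (SD_X * SD_Y)
r = 251.37 / (16.0 * 15.97)
r = 251.37 / 255.52
r = 0.9838

0.9838


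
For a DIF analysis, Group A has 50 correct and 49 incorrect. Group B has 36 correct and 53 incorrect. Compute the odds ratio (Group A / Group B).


Odds_A = 50/49 = 1.0204
Odds_B = 36/53 = 0.6792
OR = Odds_A / Odds_B = 1.0204 / 0.6792
Exactly, OR = (50 * 53) / (49 * 36) = 2650 / 1764
OR = 1.5023

1.5023


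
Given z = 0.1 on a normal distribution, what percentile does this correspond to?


CDF(z) = 0.5 * (1 + erf(z/sqrt(2)))
erf(0.0707) = 0.0797
CDF = 0.5398
Percentile rank = 0.5398 * 100 = 53.98

53.98


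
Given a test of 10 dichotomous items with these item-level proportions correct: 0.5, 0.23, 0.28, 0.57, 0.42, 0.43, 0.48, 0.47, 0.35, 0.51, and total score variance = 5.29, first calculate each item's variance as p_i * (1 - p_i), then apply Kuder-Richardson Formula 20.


For each item, compute p_i * q_i:
  Item 1: 0.5 * 0.5 = 0.25
  Item 2: 0.23 * 0.77 = 0.1771
  Item 3: 0.28 * 0.72 = 0.2016
  Item 4: 0.57 * 0.43 = 0.2451
  Item 5: 0.42 * 0.58 = 0.2436
  Item 6: 0.43 * 0.57 = 0.2451
  Item 7: 0.48 * 0.52 = 0.2496
  Item 8: 0.47 * 0.53 = 0.2491
  Item 9: 0.35 * 0.65 = 0.2275
  Item 10: 0.51 * 0.49 = 0.2499
Sum(p_i * q_i) = 0.25 + 0.1771 + 0.2016 + 0.2451 + 0.2436 + 0.2451 + 0.2496 + 0.2491 + 0.2275 + 0.2499 = 2.3386
KR-20 = (k/(k-1)) * (1 - Sum(p_i*q_i) / Var_total)
= (10/9) * (1 - 2.3386/5.29)
= 1.1111 * 0.5579
KR-20 = 0.6199

0.6199


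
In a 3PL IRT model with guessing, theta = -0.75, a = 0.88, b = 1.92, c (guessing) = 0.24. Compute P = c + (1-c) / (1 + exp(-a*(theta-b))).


logit = 0.88*(-0.75 - 1.92) = -2.3496
P* = 1/(1 + exp(--2.3496)) = 0.0871
P = 0.24 + (1 - 0.24) * 0.0871
P = 0.3062

0.3062


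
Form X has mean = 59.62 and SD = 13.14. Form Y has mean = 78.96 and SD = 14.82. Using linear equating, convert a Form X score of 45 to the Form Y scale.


slope = SD_Y / SD_X = 14.82 / 13.14 ~ 1.1279
intercept = mean_Y - slope * mean_X = 78.96 - (14.82 / 13.14) * 59.62 ~ 11.7174
Y = slope * X + intercept. To avoid rounding drift from the rounded slope/intercept, evaluate the equivalent form Y = mean_Y + SD_Y * (X - mean_X) / SD_X at full precision:
Y = 78.96 + 14.82 * (45 - 59.62) / 13.14
Y = 78.96 - 14.82 * 14.62 / 13.14
Y = 78.96 - 216.6684 / 13.14
Y = 78.96 - 16.4892
Y = 62.4708

62.4708


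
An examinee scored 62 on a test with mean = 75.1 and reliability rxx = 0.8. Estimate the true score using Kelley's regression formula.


T_est = rxx * X + (1 - rxx) * mean
T_est = 0.8 * 62 + 0.2 * 75.1
T_est = 49.6 + 15.02
T_est = 64.62

64.62


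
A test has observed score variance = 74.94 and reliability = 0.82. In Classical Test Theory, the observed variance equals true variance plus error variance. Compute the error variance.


var_true = rxx * var_obs = 0.82 * 74.94 = 61.4508
var_error = var_obs - var_true
var_error = 74.94 - 61.4508
var_error = 13.4892

13.4892


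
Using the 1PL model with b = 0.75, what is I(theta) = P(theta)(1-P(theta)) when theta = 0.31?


P = 1/(1+exp(-(0.31-0.75))) = 0.3917
I = P*(1-P) = 0.3917 * 0.6083
I = 0.2383

0.2383


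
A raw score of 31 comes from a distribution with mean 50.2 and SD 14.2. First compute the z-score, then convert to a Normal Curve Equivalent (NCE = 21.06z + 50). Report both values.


z = (X - mean) / SD = (31 - 50.2) / 14.2
z = -19.2 / 14.2
z = -1.3521
NCE = NCE = 21.06z + 50
Carry z at full precision (z = -19.2 / 14.2) into the conversion:
NCE = 21.06 * (-19.2 / 14.2) + 50 = -404.352 / 14.2 + 50
NCE = -28.4755 + 50
NCE = 21.5245

21.5245


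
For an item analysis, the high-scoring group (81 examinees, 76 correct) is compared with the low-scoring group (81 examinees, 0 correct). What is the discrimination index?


p_upper = 76/81 = 0.9383
p_lower = 0/81 = 0.0
D = 0.9383 - 0.0 = 0.9383

0.9383


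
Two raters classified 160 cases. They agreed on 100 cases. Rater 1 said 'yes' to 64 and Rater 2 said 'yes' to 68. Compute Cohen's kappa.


P_o = 100/160 = 0.625
P_e = (64*68 + 96*92) / 25600 = 0.515
kappa = (P_o - P_e) / (1 - P_e)
kappa = (0.625 - 0.515) / (1 - 0.515)
kappa = 0.2268

0.2268


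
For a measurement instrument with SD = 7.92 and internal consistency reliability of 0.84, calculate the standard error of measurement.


SEM = SD * sqrt(1 - rxx)
SEM = 7.92 * sqrt(1 - 0.84)
SEM = 7.92 * sqrt(0.16) = 7.92 * 0.4
SEM = 3.168

3.168


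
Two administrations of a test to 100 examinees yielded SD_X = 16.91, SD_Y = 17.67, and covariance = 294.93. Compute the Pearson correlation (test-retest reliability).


r = cov(X,Y) / (SD_X * SD_Y)
r = 294.93 / (16.91 * 17.67)
r = 294.93 / 298.7997
r = 0.987

0.987


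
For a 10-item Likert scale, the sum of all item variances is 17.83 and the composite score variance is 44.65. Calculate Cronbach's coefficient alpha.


alpha = (k/(k-1)) * (1 - sum(si^2)/s_total^2)
= (10/9) * (1 - 17.83/44.65)
alpha = 0.6674

0.6674


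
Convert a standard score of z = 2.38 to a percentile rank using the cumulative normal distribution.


CDF(z) = 0.5 * (1 + erf(z/sqrt(2)))
erf(1.6829) = 0.9827
CDF = 0.9913
Percentile rank = 0.9913 * 100 = 99.13

99.13


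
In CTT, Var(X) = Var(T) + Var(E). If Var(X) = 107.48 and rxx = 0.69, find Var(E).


var_true = rxx * var_obs = 0.69 * 107.48 = 74.1612
var_error = var_obs - var_true
var_error = 107.48 - 74.1612
var_error = 33.3188

33.3188


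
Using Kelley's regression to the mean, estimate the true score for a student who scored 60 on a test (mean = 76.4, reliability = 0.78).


T_est = rxx * X + (1 - rxx) * mean
T_est = 0.78 * 60 + 0.22 * 76.4
T_est = 46.8 + 16.808
T_est = 63.608

63.608


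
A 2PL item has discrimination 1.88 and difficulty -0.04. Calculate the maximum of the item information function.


For 2PL, max info at theta = b = -0.04
I_max = a^2 / 4 = 1.88^2 / 4
= 3.5344 / 4
I_max = 0.8836

0.8836


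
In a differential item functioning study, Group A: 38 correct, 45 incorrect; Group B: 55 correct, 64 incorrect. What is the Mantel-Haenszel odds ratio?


Odds_A = 38/45 = 0.8444
Odds_B = 55/64 = 0.8594
OR = Odds_A / Odds_B = 0.8444 / 0.8594
Exactly, OR = (38 * 64) / (45 * 55) = 2432 / 2475
OR = 0.9826

0.9826


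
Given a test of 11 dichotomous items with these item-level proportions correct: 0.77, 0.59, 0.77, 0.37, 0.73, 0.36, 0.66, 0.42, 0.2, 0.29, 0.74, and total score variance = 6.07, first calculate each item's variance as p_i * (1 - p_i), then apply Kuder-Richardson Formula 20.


For each item, compute p_i * q_i:
  Item 1: 0.77 * 0.23 = 0.1771
  Item 2: 0.59 * 0.41 = 0.2419
  Item 3: 0.77 * 0.23 = 0.1771
  Item 4: 0.37 * 0.63 = 0.2331
  Item 5: 0.73 * 0.27 = 0.1971
  Item 6: 0.36 * 0.64 = 0.2304
  Item 7: 0.66 * 0.34 = 0.2244
  Item 8: 0.42 * 0.58 = 0.2436
  Item 9: 0.2 * 0.8 = 0.16
  Item 10: 0.29 * 0.71 = 0.2059
  Item 11: 0.74 * 0.26 = 0.1924
Sum(p_i * q_i) = 0.1771 + 0.2419 + 0.1771 + 0.2331 + 0.1971 + 0.2304 + 0.2244 + 0.2436 + 0.16 + 0.2059 + 0.1924 = 2.283
KR-20 = (k/(k-1)) * (1 - Sum(p_i*q_i) / Var_total)
= (11/10) * (1 - 2.283/6.07)
= 1.1 * 0.6239
KR-20 = 0.6863

0.6863


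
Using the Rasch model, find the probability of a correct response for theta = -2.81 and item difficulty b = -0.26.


theta - b = -2.81 - -0.26 = -2.55
exp(-(theta - b)) = exp(2.55) = 12.8071
P = 1 / (1 + 12.8071)
P = 0.0724

0.0724
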